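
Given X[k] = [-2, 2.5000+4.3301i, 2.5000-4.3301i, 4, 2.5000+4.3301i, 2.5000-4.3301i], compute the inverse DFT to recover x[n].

x[n] = (1/6) Σ(k=0 to 5) X[k] · e^(2πikn/6)

Computing each x[n]:
x[0] = 2
x[1] = -1
x[2] = -3
x[3] = -1
x[4] = 2
x[5] = -1

x = [2, -1, -3, -1, 2, -1]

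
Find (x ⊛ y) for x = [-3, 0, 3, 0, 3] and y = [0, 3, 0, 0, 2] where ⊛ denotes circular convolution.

(x ⊛ y)[n] = Σ(m=0 to 4) x[m] · y[(n-m) mod 5]

Computing each output sample:
(x ⊛ y)[0] = 9
(x ⊛ y)[1] = -3
(x ⊛ y)[2] = 0
(x ⊛ y)[3] = 15
(x ⊛ y)[4] = -6

x ⊛ y = [9, -3, 0, 15, -6]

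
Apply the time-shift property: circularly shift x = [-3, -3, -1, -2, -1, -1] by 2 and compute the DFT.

Time shift by 2: X_shifted[k] = ω_6^(2k) · X[k]
Shifted x = [-1, -1, -3, -3, -1, -2]

DFT(x[n-2]) = [-11, 2.5000+0.8660i, -0.5000-2.5981i, 1, -0.5000+2.5981i, 2.5000-0.8660i]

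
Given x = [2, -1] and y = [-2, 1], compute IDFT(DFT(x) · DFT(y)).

(x ⊛ y)[n] = Σ(m=0 to 1) x[m] · y[(n-m) mod 2]

Computing each output sample:
(x ⊛ y)[0] = -5
(x ⊛ y)[1] = 4

x ⊛ y = [-5, 4]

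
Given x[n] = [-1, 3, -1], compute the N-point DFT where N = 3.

X[k] = Σ(n=0 to 2) x[n] · ω_3^(nk)
where ω_3 = e^(-2πi/3)

Computing each X[k]:
X[0] = 1
X[1] = -2.0000-3.4641i
X[2] = -2.0000+3.4641i

X = [1, -2.0000-3.4641i, -2.0000+3.4641i]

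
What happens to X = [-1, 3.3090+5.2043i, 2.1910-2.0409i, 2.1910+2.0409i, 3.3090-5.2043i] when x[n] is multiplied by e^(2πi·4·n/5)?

Modulation property: DFT(ω_5^(-4n)·x[n]) = X[(k-4) mod 5], so circularly shift X by 4 positions.

X[k-4] = [3.3090+5.2043i, 2.1910-2.0409i, 2.1910+2.0409i, 3.3090-5.2043i, -1]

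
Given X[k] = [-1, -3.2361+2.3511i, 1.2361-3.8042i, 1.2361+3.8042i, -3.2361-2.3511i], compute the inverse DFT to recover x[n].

x[n] = (1/5) Σ(k=0 to 4) X[k] · e^(2πikn/5)

Computing each x[n]:
x[0] = -1
x[1] = -1
x[2] = -1
x[3] = 3
x[4] = -1

x = [-1, -1, -1, 3, -1]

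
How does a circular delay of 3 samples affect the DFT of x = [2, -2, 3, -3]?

Time shift by 3: X_shifted[k] = ω_4^(3k) · X[k]
Shifted x = [-2, 3, -3, 2]

DFT(x[n-3]) = [0, 1-1i, -10, 1+1i]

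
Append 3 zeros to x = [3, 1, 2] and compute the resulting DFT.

Original 3-point DFT: [6, 1.5000+0.8660i, 1.5000-0.8660i]
Zero-padded 6-point DFT provides frequency interpolation.

DFT_6([x, 0, ...]) = [6, 2.5000-2.5981i, 1.5000+0.8660i, 4, 1.5000-0.8660i, 2.5000+2.5981i]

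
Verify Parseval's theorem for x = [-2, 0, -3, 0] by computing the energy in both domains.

Time domain:
Σ|x[n]|² = |-2|² + |0|² + |-3|² + |0|² = 13.0000

Frequency domain:
(1/4)Σ|X[k]|² = (1/4)(|-5|² + |1|² + |-5|² + |1|²) = (1/4)·52.0000 = 13.0000

Both sides agree, confirming Parseval's theorem.

Σ|x[n]|² = (1/N)Σ|X[k]|² = 13.0000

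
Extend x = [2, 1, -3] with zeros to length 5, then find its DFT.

Original 3-point DFT: [0, 3.0000-3.4641i, 3.0000+3.4641i]
Zero-padded 5-point DFT provides frequency interpolation.

DFT_5([x, 0, ...]) = [0, 4.7361+0.8123i, 0.2639-3.4410i, 0.2639+3.4410i, 4.7361-0.8123i]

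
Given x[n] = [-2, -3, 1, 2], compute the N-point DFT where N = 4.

X[k] = Σ(n=0 to 3) x[n] · ω_4^(nk)
where ω_4 = e^(-2πi/4)

Computing each X[k]:
X[0] = -2
X[1] = -3+5i
X[2] = 0
X[3] = -3-5i

X = [-2, -3+5i, 0, -3-5i]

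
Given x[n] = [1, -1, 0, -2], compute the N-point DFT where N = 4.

X[k] = Σ(n=0 to 3) x[n] · ω_4^(nk)
where ω_4 = e^(-2πi/4)

Computing each X[k]:
X[0] = -2
X[1] = 1-1i
X[2] = 4
X[3] = 1+1i

X = [-2, 1-1i, 4, 1+1i]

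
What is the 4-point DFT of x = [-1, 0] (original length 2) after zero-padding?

Original 2-point DFT: [-1, -1]
Zero-padded 4-point DFT provides frequency interpolation.

DFT_4([x, 0, ...]) = [-1, -1, -1, -1]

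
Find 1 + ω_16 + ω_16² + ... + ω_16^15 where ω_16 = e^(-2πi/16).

Sum of all nth roots of unity equals 0 for n > 1 (geometric series with r ≠ 1).

0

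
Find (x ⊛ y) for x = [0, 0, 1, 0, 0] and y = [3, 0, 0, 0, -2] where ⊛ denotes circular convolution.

(x ⊛ y)[n] = Σ(m=0 to 4) x[m] · y[(n-m) mod 5]

Computing each output sample:
(x ⊛ y)[0] = 0
(x ⊛ y)[1] = -2
(x ⊛ y)[2] = 3
(x ⊛ y)[3] = 0
(x ⊛ y)[4] = 0

x ⊛ y = [0, -2, 3, 0, 0]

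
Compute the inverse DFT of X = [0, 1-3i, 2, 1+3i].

x[n] = (1/4) Σ(k=0 to 3) X[k] · e^(2πikn/4)

Computing each x[n]:
x[0] = 1
x[1] = 1
x[2] = 0
x[3] = -2

x = [1, 1, 0, -2]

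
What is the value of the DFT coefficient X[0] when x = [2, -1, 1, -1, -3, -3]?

X[0] = Σ(n=0 to 5) x[n] · ω_6^0 = Σ x[n]
= (2) + (-1) + (1) + (-1) + (-3) + (-3)

X[0] = -5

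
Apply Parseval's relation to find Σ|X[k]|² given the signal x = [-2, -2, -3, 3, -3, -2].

Parseval: Σ|x[n]|² = (1/N)Σ|X[k]|², so Σ|X[k]|² = N·Σ|x[n]|² = 6·39.0000

Σ|X[k]|² = N·Σ|x[n]|² = 6·39.0000 = 234.0000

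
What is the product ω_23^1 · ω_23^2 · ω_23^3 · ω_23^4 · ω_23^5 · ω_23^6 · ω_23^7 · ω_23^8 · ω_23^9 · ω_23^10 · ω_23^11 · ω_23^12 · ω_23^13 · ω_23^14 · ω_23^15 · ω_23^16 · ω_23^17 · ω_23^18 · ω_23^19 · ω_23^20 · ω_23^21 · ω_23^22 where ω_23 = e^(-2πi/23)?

The primitive 23rd roots of unity are ω_23^k for k coprime to 23: k ∈ {1, 2, 3, 4, 5, 6, 7, 8, 9, 10, 11, 12, 13, 14, 15, 16, 17, 18, 19, 20, 21, 22}
Their product equals the constant term of the cyclotomic polynomial Φ_23(x) up to sign.
For n ≥ 3, the product of all primitive nth roots of unity is 1. (For n=1 it is 1; for n=2 it is -1.)

1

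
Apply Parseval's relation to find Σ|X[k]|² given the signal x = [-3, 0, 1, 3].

Parseval: Σ|x[n]|² = (1/N)Σ|X[k]|², so Σ|X[k]|² = N·Σ|x[n]|² = 4·19.0000

Σ|X[k]|² = N·Σ|x[n]|² = 4·19.0000 = 76.0000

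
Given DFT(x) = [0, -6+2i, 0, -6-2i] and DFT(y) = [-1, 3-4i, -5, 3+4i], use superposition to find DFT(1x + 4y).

By linearity: DFT(1x + 4y) = 1·DFT(x) + 4·DFT(y)
= 1·[0, -6+2i, 0, -6-2i] + 4·[-1, 3-4i, -5, 3+4i]

Computing element-wise:
Z[0] = 1·(0) + 4·(-1) = -4
Z[1] = 1·(-6+2i) + 4·(3-4i) = 6-14i
Z[2] = 1·(0) + 4·(-5) = -20
Z[3] = 1·(-6-2i) + 4·(3+4i) = 6+14i

DFT(1x + 4y) = 1·X + 4·Y = [-4, 6-14i, -20, 6+14i]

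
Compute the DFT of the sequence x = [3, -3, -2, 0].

X[k] = Σ(n=0 to 3) x[n] · ω_4^(nk)
where ω_4 = e^(-2πi/4)

Computing each X[k]:
X[0] = -2
X[1] = 5+3i
X[2] = 4
X[3] = 5-3i

X = [-2, 5+3i, 4, 5-3i]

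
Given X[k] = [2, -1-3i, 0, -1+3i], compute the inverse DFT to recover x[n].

x[n] = (1/4) Σ(k=0 to 3) X[k] · e^(2πikn/4)

Computing each x[n]:
x[0] = 0
x[1] = 2
x[2] = 1
x[3] = -1

x = [0, 2, 1, -1]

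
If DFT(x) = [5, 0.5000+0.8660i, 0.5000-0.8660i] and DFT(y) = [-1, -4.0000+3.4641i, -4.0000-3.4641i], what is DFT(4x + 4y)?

By linearity: DFT(4x + 4y) = 4·DFT(x) + 4·DFT(y)
= 4·[5, 0.5000+0.8660i, 0.5000-0.8660i] + 4·[-1, -4.0000+3.4641i, -4.0000-3.4641i]

Computing element-wise:
Z[0] = 4·(5) + 4·(-1) = 16
Z[1] = 4·(0.5000+0.8660i) + 4·(-4.0000+3.4641i) = -14.0000+17.3204i
Z[2] = 4·(0.5000-0.8660i) + 4·(-4.0000-3.4641i) = -14.0000-17.3204i

DFT(4x + 4y) = 4·X + 4·Y = [16, -14.0000+17.3204i, -14.0000-17.3204i]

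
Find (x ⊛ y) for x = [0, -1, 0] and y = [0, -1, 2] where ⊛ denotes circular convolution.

(x ⊛ y)[n] = Σ(m=0 to 2) x[m] · y[(n-m) mod 3]

Computing each output sample:
(x ⊛ y)[0] = -2
(x ⊛ y)[1] = 0
(x ⊛ y)[2] = 1

x ⊛ y = [-2, 0, 1]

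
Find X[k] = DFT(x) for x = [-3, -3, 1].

X[k] = Σ(n=0 to 2) x[n] · ω_3^(nk)
where ω_3 = e^(-2πi/3)

Computing each X[k]:
X[0] = -5
X[1] = -2.0000+3.4641i
X[2] = -2.0000-3.4641i

X = [-5, -2.0000+3.4641i, -2.0000-3.4641i]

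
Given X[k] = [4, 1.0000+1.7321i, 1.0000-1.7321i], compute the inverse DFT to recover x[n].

x[n] = (1/3) Σ(k=0 to 2) X[k] · e^(2πikn/3)

Computing each x[n]:
x[0] = 2
x[1] = 0
x[2] = 2

x = [2, 0, 2]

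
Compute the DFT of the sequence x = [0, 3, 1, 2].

X[k] = Σ(n=0 to 3) x[n] · ω_4^(nk)
where ω_4 = e^(-2πi/4)

Computing each X[k]:
X[0] = 6
X[1] = -1-1i
X[2] = -4
X[3] = -1+1i

X = [6, -1-1i, -4, -1+1i]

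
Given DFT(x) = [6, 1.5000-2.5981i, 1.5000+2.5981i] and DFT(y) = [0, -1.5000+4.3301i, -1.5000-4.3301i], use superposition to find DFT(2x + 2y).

By linearity: DFT(2x + 2y) = 2·DFT(x) + 2·DFT(y)
= 2·[6, 1.5000-2.5981i, 1.5000+2.5981i] + 2·[0, -1.5000+4.3301i, -1.5000-4.3301i]

Computing element-wise:
Z[0] = 2·(6) + 2·(0) = 12
Z[1] = 2·(1.5000-2.5981i) + 2·(-1.5000+4.3301i) = 3.4640i
Z[2] = 2·(1.5000+2.5981i) + 2·(-1.5000-4.3301i) = -3.4640i

DFT(2x + 2y) = 2·X + 2·Y = [12, 3.4640i, -3.4640i]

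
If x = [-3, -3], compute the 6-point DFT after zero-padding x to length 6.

Original 2-point DFT: [-6, 0]
Zero-padded 6-point DFT provides frequency interpolation.

DFT_6([x, 0, ...]) = [-6, -4.5000+2.5981i, -1.5000+2.5981i, 0, -1.5000-2.5981i, -4.5000-2.5981i]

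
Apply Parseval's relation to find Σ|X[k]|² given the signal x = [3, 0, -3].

Parseval: Σ|x[n]|² = (1/N)Σ|X[k]|², so Σ|X[k]|² = N·Σ|x[n]|² = 3·18.0000

Σ|X[k]|² = N·Σ|x[n]|² = 3·18.0000 = 54.0000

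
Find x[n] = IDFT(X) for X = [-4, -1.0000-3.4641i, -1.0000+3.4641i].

x[n] = (1/3) Σ(k=0 to 2) X[k] · e^(2πikn/3)

Computing each x[n]:
x[0] = -2
x[1] = 1
x[2] = -3

x = [-2, 1, -3]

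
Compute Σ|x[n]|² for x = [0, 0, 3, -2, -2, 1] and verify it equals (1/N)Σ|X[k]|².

Time domain:
Σ|x[n]|² = |0|² + |0|² + |3|² + |-2|² + |-2|² + |1|² = 18.0000

Frequency domain:
(1/6)Σ|X[k]|² = (1/6)(|0|² + |2.0000-3.4641i|² + |-3.0000+5.1962i|² + |2|² + |-3.0000-5.1962i|² + |2.0000+3.4641i|²) = (1/6)·108.0000 = 18.0000

Both sides agree, confirming Parseval's theorem.

Σ|x[n]|² = (1/N)Σ|X[k]|² = 18.0000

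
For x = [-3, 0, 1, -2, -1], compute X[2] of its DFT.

X[2] = Σ(n=0 to 4) x[n] · ω_5^(2n) where ω_5 = e^(-2πi/5)
= (-3)·ω_5^0 + (0)·ω_5^2 + (1)·ω_5^4 + (-2)·ω_5^6 + (-1)·ω_5^8

X[2] = -2.5000+2.2654i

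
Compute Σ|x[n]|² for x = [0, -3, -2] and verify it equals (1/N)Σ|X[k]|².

Time domain:
Σ|x[n]|² = |0|² + |-3|² + |-2|² = 13.0000

Frequency domain:
(1/3)Σ|X[k]|² = (1/3)(|-5|² + |2.5000+0.8660i|² + |2.5000-0.8660i|²) = (1/3)·39.0000 = 13.0000

Both sides agree, confirming Parseval's theorem.

Σ|x[n]|² = (1/N)Σ|X[k]|² = 13.0000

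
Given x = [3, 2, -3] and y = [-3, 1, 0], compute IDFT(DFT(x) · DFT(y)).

(x ⊛ y)[n] = Σ(m=0 to 2) x[m] · y[(n-m) mod 3]

Computing each output sample:
(x ⊛ y)[0] = -12
(x ⊛ y)[1] = -3
(x ⊛ y)[2] = 11

x ⊛ y = [-12, -3, 11]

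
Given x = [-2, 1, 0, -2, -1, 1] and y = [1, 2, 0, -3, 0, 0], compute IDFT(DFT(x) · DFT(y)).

(x ⊛ y)[n] = Σ(m=0 to 5) x[m] · y[(n-m) mod 6]

Computing each output sample:
(x ⊛ y)[0] = 6
(x ⊛ y)[1] = 0
(x ⊛ y)[2] = -1
(x ⊛ y)[3] = 4
(x ⊛ y)[4] = -8
(x ⊛ y)[5] = -1

x ⊛ y = [6, 0, -1, 4, -8, -1]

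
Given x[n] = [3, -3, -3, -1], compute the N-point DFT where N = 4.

X[k] = Σ(n=0 to 3) x[n] · ω_4^(nk)
where ω_4 = e^(-2πi/4)

Computing each X[k]:
X[0] = -4
X[1] = 6+2i
X[2] = 4
X[3] = 6-2i

X = [-4, 6+2i, 4, 6-2i]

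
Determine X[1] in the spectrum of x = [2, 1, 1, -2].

X[1] = Σ(n=0 to 3) x[n] · ω_4^(1n) where ω_4 = e^(-2πi/4)
= (2)·ω_4^0 + (1)·ω_4^1 + (1)·ω_4^2 + (-2)·ω_4^3

X[1] = 1-3i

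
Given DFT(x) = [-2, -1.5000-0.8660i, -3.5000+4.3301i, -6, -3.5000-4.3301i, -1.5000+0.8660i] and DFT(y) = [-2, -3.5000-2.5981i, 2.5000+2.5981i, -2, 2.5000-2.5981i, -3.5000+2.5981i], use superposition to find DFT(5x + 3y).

By linearity: DFT(5x + 3y) = 5·DFT(x) + 3·DFT(y)
= 5·[-2, -1.5000-0.8660i, -3.5000+4.3301i, -6, -3.5000-4.3301i, -1.5000+0.8660i] + 3·[-2, -3.5000-2.5981i, 2.5000+2.5981i, -2, 2.5000-2.5981i, -3.5000+2.5981i]

Computing element-wise:
Z[0] = 5·(-2) + 3·(-2) = -16
Z[1] = 5·(-1.5000-0.8660i) + 3·(-3.5000-2.5981i) = -18.0000-12.1243i
Z[2] = 5·(-3.5000+4.3301i) + 3·(2.5000+2.5981i) = -10.0000+29.4448i
Z[3] = 5·(-6) + 3·(-2) = -36
Z[4] = 5·(-3.5000-4.3301i) + 3·(2.5000-2.5981i) = -10.0000-29.4448i
Z[5] = 5·(-1.5000+0.8660i) + 3·(-3.5000+2.5981i) = -18.0000+12.1243i

DFT(5x + 3y) = 5·X + 3·Y = [-16, -18.0000-12.1243i, -10.0000+29.4448i, -36, -10.0000-29.4448i, -18.0000+12.1243i]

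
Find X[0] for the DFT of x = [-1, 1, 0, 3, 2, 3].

X[0] = Σ(n=0 to 5) x[n] · ω_6^0 = Σ x[n]
= (-1) + (1) + (0) + (3) + (2) + (3)

X[0] = 8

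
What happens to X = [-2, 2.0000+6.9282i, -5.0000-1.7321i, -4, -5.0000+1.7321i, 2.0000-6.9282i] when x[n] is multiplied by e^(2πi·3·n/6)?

Modulation property: DFT(ω_6^(-3n)·x[n]) = X[(k-3) mod 6], so circularly shift X by 3 positions.

X[k-3] = [-4, -5.0000+1.7321i, 2.0000-6.9282i, -2, 2.0000+6.9282i, -5.0000-1.7321i]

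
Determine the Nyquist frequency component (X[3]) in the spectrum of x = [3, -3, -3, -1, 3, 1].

X[3] = Σ(n=0 to 5) x[n] · ω_6^(3n) where ω_6 = e^(-2πi/6)
= (3)·ω_6^0 + (-3)·ω_6^3 + (-3)·ω_6^6 + (-1)·ω_6^9 + (3)·ω_6^12 + (1)·ω_6^15

X[3] = 6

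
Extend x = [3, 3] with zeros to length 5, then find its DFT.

Original 2-point DFT: [6, 0]
Zero-padded 5-point DFT provides frequency interpolation.

DFT_5([x, 0, ...]) = [6, 3.9271-2.8532i, 0.5729-1.7634i, 0.5729+1.7634i, 3.9271+2.8532i]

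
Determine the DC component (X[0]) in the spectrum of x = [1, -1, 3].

X[0] = Σ(n=0 to 2) x[n] · ω_3^0 = Σ x[n]
= (1) + (-1) + (3)

X[0] = 3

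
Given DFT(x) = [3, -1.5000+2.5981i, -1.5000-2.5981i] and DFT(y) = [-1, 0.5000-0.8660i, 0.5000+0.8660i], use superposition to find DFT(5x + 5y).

By linearity: DFT(5x + 5y) = 5·DFT(x) + 5·DFT(y)
= 5·[3, -1.5000+2.5981i, -1.5000-2.5981i] + 5·[-1, 0.5000-0.8660i, 0.5000+0.8660i]

Computing element-wise:
Z[0] = 5·(3) + 5·(-1) = 10
Z[1] = 5·(-1.5000+2.5981i) + 5·(0.5000-0.8660i) = -5.0000+8.6605i
Z[2] = 5·(-1.5000-2.5981i) + 5·(0.5000+0.8660i) = -5.0000-8.6605i

DFT(5x + 5y) = 5·X + 5·Y = [10, -5.0000+8.6605i, -5.0000-8.6605i]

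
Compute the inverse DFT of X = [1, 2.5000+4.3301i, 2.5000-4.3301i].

x[n] = (1/3) Σ(k=0 to 2) X[k] · e^(2πikn/3)

Computing each x[n]:
x[0] = 2
x[1] = -3
x[2] = 2

x = [2, -3, 2]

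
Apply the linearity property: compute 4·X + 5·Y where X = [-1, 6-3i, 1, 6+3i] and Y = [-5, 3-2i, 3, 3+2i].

By linearity: DFT(4x + 5y) = 4·DFT(x) + 5·DFT(y)
= 4·[-1, 6-3i, 1, 6+3i] + 5·[-5, 3-2i, 3, 3+2i]

Computing element-wise:
Z[0] = 4·(-1) + 5·(-5) = -29
Z[1] = 4·(6-3i) + 5·(3-2i) = 39-22i
Z[2] = 4·(1) + 5·(3) = 19
Z[3] = 4·(6+3i) + 5·(3+2i) = 39+22i

DFT(4x + 5y) = 4·X + 5·Y = [-29, 39-22i, 19, 39+22i]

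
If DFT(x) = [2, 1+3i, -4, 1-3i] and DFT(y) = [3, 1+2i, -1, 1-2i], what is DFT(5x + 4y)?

By linearity: DFT(5x + 4y) = 5·DFT(x) + 4·DFT(y)
= 5·[2, 1+3i, -4, 1-3i] + 4·[3, 1+2i, -1, 1-2i]

Computing element-wise:
Z[0] = 5·(2) + 4·(3) = 22
Z[1] = 5·(1+3i) + 4·(1+2i) = 9+23i
Z[2] = 5·(-4) + 4·(-1) = -24
Z[3] = 5·(1-3i) + 4·(1-2i) = 9-23i

DFT(5x + 4y) = 5·X + 4·Y = [22, 9+23i, -24, 9-23i]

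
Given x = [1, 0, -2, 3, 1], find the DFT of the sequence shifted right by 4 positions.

Time shift by 4: X_shifted[k] = ω_5^(4k) · X[k]
Shifted x = [0, -2, 3, 1, 1]

DFT(x[n-4]) = [3, -3.5451+1.6776i, 2.0451+3.6655i, 2.0451-3.6655i, -3.5451-1.6776i]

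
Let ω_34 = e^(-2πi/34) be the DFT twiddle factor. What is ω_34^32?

ω_34^32 = e^(-2πi·32/34)
= cos(-2π·32/34) + i·sin(-2π·32/34)
= cos(-64π/34) + i·sin(-64π/34)

ω_34^32 = cos(-64π/34) + i·sin(-64π/34) = 0.9325+0.3612i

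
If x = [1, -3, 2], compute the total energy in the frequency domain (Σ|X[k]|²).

Parseval: Σ|x[n]|² = (1/N)Σ|X[k]|², so Σ|X[k]|² = N·Σ|x[n]|² = 3·14.0000

Σ|X[k]|² = N·Σ|x[n]|² = 3·14.0000 = 42.0000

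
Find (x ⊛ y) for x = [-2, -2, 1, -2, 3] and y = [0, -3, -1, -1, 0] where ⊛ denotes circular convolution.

(x ⊛ y)[n] = Σ(m=0 to 4) x[m] · y[(n-m) mod 5]

Computing each output sample:
(x ⊛ y)[0] = -8
(x ⊛ y)[1] = 5
(x ⊛ y)[2] = 5
(x ⊛ y)[3] = 1
(x ⊛ y)[4] = 7

x ⊛ y = [-8, 5, 5, 1, 7]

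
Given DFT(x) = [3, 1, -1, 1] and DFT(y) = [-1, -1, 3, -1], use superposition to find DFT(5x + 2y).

By linearity: DFT(5x + 2y) = 5·DFT(x) + 2·DFT(y)
= 5·[3, 1, -1, 1] + 2·[-1, -1, 3, -1]

Computing element-wise:
Z[0] = 5·(3) + 2·(-1) = 13
Z[1] = 5·(1) + 2·(-1) = 3
Z[2] = 5·(-1) + 2·(3) = 1
Z[3] = 5·(1) + 2·(-1) = 3

DFT(5x + 2y) = 5·X + 2·Y = [13, 3, 1, 3]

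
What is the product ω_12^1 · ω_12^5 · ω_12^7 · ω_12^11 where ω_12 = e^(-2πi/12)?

The primitive 12th roots of unity are ω_12^k for k coprime to 12: k ∈ {1, 5, 7, 11}
Their product equals the constant term of the cyclotomic polynomial Φ_12(x) up to sign.
For n ≥ 3, the product of all primitive nth roots of unity is 1. (For n=1 it is 1; for n=2 it is -1.)

1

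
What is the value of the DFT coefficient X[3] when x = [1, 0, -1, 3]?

X[3] = Σ(n=0 to 3) x[n] · ω_4^(3n) where ω_4 = e^(-2πi/4)
= (1)·ω_4^0 + (0)·ω_4^3 + (-1)·ω_4^6 + (3)·ω_4^9

X[3] = 2-3i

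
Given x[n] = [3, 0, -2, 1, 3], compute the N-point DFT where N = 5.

X[k] = Σ(n=0 to 4) x[n] · ω_5^(nk)
where ω_5 = e^(-2πi/5)

Computing each X[k]:
X[0] = 5
X[1] = 4.7361+4.6165i
X[2] = 0.2639-1.0898i
X[3] = 0.2639+1.0898i
X[4] = 4.7361-4.6165i

X = [5, 4.7361+4.6165i, 0.2639-1.0898i, 0.2639+1.0898i, 4.7361-4.6165i]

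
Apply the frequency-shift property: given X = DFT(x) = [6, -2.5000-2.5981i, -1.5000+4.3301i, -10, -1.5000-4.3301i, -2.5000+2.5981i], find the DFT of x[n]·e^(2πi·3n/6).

Modulation property: DFT(ω_6^(-3n)·x[n]) = X[(k-3) mod 6], so circularly shift X by 3 positions.

X[k-3] = [-10, -1.5000-4.3301i, -2.5000+2.5981i, 6, -2.5000-2.5981i, -1.5000+4.3301i]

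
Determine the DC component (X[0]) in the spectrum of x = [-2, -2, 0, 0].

X[0] = Σ(n=0 to 3) x[n] · ω_4^0 = Σ x[n]
= (-2) + (-2) + (0) + (0)

X[0] = -4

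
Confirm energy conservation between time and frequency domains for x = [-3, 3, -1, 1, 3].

Time domain:
Σ|x[n]|² = |-3|² + |3|² + |-1|² + |1|² + |3|² = 29.0000

Frequency domain:
(1/5)Σ|X[k]|² = (1/5)(|3|² + |-1.1459+1.1756i|² + |-7.8541-1.9021i|² + |-7.8541+1.9021i|² + |-1.1459-1.1756i|²) = (1/5)·145.0000 = 29.0000

Both sides agree, confirming Parseval's theorem.

Σ|x[n]|² = (1/N)Σ|X[k]|² = 29.0000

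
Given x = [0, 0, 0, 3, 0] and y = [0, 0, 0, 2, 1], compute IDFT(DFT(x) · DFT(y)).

(x ⊛ y)[n] = Σ(m=0 to 4) x[m] · y[(n-m) mod 5]

Computing each output sample:
(x ⊛ y)[0] = 0
(x ⊛ y)[1] = 6
(x ⊛ y)[2] = 3
(x ⊛ y)[3] = 0
(x ⊛ y)[4] = 0

x ⊛ y = [0, 6, 3, 0, 0]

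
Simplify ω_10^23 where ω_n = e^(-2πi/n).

Since ω_10^10 = 1, powers reduce modulo 10.
23 mod 10 = 3
So ω_10^23 = ω_10^3 = e^(-2πi·3/10)

ω_10^23 = ω_10^3 = -0.3090-0.9511i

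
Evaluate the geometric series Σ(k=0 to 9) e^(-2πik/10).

Sum of all nth roots of unity equals 0 for n > 1 (geometric series with r ≠ 1).

0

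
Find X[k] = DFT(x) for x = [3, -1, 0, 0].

X[k] = Σ(n=0 to 3) x[n] · ω_4^(nk)
where ω_4 = e^(-2πi/4)

Computing each X[k]:
X[0] = 2
X[1] = 3+1i
X[2] = 4
X[3] = 3-1i

X = [2, 3+1i, 4, 3-1i]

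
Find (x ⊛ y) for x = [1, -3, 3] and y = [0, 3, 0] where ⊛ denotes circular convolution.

(x ⊛ y)[n] = Σ(m=0 to 2) x[m] · y[(n-m) mod 3]

Computing each output sample:
(x ⊛ y)[0] = 9
(x ⊛ y)[1] = 3
(x ⊛ y)[2] = -9

x ⊛ y = [9, 3, -9]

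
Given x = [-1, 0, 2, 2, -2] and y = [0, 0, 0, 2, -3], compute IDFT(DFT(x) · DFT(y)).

(x ⊛ y)[n] = Σ(m=0 to 4) x[m] · y[(n-m) mod 5]

Computing each output sample:
(x ⊛ y)[0] = 4
(x ⊛ y)[1] = -2
(x ⊛ y)[2] = -10
(x ⊛ y)[3] = 4
(x ⊛ y)[4] = 3

x ⊛ y = [4, -2, -10, 4, 3]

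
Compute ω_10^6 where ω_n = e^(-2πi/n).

ω_10^6 = e^(-2πi·6/10)
= cos(-2π·6/10) + i·sin(-2π·6/10)
= cos(-12π/10) + i·sin(-12π/10)

ω_10^6 = cos(-12π/10) + i·sin(-12π/10) = -0.8090+0.5878i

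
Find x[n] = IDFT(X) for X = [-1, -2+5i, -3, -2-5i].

x[n] = (1/4) Σ(k=0 to 3) X[k] · e^(2πikn/4)

Computing each x[n]:
x[0] = -2
x[1] = -2
x[2] = 0
x[3] = 3

x = [-2, -2, 0, 3]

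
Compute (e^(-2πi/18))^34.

Since ω_18^18 = 1, powers reduce modulo 18.
34 mod 18 = 16
So ω_18^34 = ω_18^16 = e^(-2πi·16/18)

ω_18^34 = ω_18^16 = 0.7660+0.6428i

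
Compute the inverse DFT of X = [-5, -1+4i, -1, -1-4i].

x[n] = (1/4) Σ(k=0 to 3) X[k] · e^(2πikn/4)

Computing each x[n]:
x[0] = -2
x[1] = -3
x[2] = -1
x[3] = 1

x = [-2, -3, -1, 1]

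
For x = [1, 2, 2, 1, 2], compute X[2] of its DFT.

X[2] = Σ(n=0 to 4) x[n] · ω_5^(2n) where ω_5 = e^(-2πi/5)
= (1)·ω_5^0 + (2)·ω_5^2 + (2)·ω_5^4 + (1)·ω_5^6 + (2)·ω_5^8

X[2] = -1.3090+0.9511i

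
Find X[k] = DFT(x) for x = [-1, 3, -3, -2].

X[k] = Σ(n=0 to 3) x[n] · ω_4^(nk)
where ω_4 = e^(-2πi/4)

Computing each X[k]:
X[0] = -3
X[1] = 2-5i
X[2] = -5
X[3] = 2+5i

X = [-3, 2-5i, -5, 2+5i]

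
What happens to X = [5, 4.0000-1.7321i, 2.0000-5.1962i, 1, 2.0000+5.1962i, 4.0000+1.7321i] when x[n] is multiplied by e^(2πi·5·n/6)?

Modulation property: DFT(ω_6^(-5n)·x[n]) = X[(k-5) mod 6], so circularly shift X by 5 positions.

X[k-5] = [4.0000-1.7321i, 2.0000-5.1962i, 1, 2.0000+5.1962i, 4.0000+1.7321i, 5]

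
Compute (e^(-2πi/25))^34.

Since ω_25^25 = 1, powers reduce modulo 25.
34 mod 25 = 9
So ω_25^34 = ω_25^9 = e^(-2πi·9/25)

ω_25^34 = ω_25^9 = -0.6374-0.7705i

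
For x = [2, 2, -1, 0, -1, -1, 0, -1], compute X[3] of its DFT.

X[3] = Σ(n=0 to 7) x[n] · ω_8^(3n) where ω_8 = e^(-2πi/8)
= (2)·ω_8^0 + (2)·ω_8^3 + (-1)·ω_8^6 + (0)·ω_8^9 + (-1)·ω_8^12 + (-1)·ω_8^15 + (0)·ω_8^18 + (-1)·ω_8^21

X[3] = 1.5858-3.8284i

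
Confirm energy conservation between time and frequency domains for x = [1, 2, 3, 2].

Time domain:
Σ|x[n]|² = |1|² + |2|² + |3|² + |2|² = 18.0000

Frequency domain:
(1/4)Σ|X[k]|² = (1/4)(|8|² + |-2|² + |0|² + |-2|²) = (1/4)·72.0000 = 18.0000

Both sides agree, confirming Parseval's theorem.

Σ|x[n]|² = (1/N)Σ|X[k]|² = 18.0000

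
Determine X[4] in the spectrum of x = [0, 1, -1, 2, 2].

X[4] = Σ(n=0 to 4) x[n] · ω_5^(4n) where ω_5 = e^(-2πi/5)
= (0)·ω_5^0 + (1)·ω_5^4 + (-1)·ω_5^8 + (2)·ω_5^12 + (2)·ω_5^16

X[4] = 0.1180-2.7144i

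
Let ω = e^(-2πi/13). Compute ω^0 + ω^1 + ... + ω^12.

Sum of all nth roots of unity equals 0 for n > 1 (geometric series with r ≠ 1).

0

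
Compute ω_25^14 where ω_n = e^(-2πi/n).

ω_25^14 = e^(-2πi·14/25)
= cos(-2π·14/25) + i·sin(-2π·14/25)
= cos(-28π/25) + i·sin(-28π/25)

ω_25^14 = cos(-28π/25) + i·sin(-28π/25) = -0.9298+0.3681i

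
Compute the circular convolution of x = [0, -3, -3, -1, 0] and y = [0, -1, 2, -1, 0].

(x ⊛ y)[n] = Σ(m=0 to 4) x[m] · y[(n-m) mod 5]

Computing each output sample:
(x ⊛ y)[0] = 1
(x ⊛ y)[1] = 1
(x ⊛ y)[2] = 3
(x ⊛ y)[3] = -3
(x ⊛ y)[4] = -2

x ⊛ y = [1, 1, 3, -3, -2]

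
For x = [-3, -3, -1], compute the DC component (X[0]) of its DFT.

X[0] = Σ(n=0 to 2) x[n] · ω_3^0 = Σ x[n]
= (-3) + (-3) + (-1)

X[0] = -7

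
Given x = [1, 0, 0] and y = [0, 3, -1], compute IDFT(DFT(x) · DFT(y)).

(x ⊛ y)[n] = Σ(m=0 to 2) x[m] · y[(n-m) mod 3]

Computing each output sample:
(x ⊛ y)[0] = 0
(x ⊛ y)[1] = 3
(x ⊛ y)[2] = -1

x ⊛ y = [0, 3, -1]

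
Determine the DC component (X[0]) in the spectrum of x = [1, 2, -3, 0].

X[0] = Σ(n=0 to 3) x[n] · ω_4^0 = Σ x[n]
= (1) + (2) + (-3) + (0)

X[0] = 0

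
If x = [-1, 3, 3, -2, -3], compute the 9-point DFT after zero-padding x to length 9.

Original 5-point DFT: [0, -1.8090-8.6453i, -0.6910+1.2286i, -0.6910-1.2286i, -1.8090+8.6453i]
Zero-padded 9-point DFT provides frequency interpolation.

DFT_9([x, 0, ...]) = [0, 5.6382-2.1247i, -4.5963-7.6409i, -4.5000+2.5981i, -1.0419-0.3201i, -1.0419+0.3201i, -4.5000-2.5981i, -4.5963+7.6409i, 5.6382+2.1247i]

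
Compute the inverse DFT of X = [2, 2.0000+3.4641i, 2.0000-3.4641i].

x[n] = (1/3) Σ(k=0 to 2) X[k] · e^(2πikn/3)

Computing each x[n]:
x[0] = 2
x[1] = -2
x[2] = 2

x = [2, -2, 2]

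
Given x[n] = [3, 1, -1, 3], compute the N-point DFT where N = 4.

X[k] = Σ(n=0 to 3) x[n] · ω_4^(nk)
where ω_4 = e^(-2πi/4)

Computing each X[k]:
X[0] = 6
X[1] = 4+2i
X[2] = -2
X[3] = 4-2i

X = [6, 4+2i, -2, 4-2i]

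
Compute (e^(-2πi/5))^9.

Since ω_5^5 = 1, powers reduce modulo 5.
9 mod 5 = 4
So ω_5^9 = ω_5^4 = e^(-2πi·4/5)

ω_5^9 = ω_5^4 = 0.3090+0.9511i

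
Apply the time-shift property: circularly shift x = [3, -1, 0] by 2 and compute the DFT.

Time shift by 2: X_shifted[k] = ω_3^(2k) · X[k]
Shifted x = [-1, 0, 3]

DFT(x[n-2]) = [2, -2.5000+2.5981i, -2.5000-2.5981i]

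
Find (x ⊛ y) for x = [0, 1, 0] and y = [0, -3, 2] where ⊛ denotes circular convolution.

(x ⊛ y)[n] = Σ(m=0 to 2) x[m] · y[(n-m) mod 3]

Computing each output sample:
(x ⊛ y)[0] = 2
(x ⊛ y)[1] = 0
(x ⊛ y)[2] = -3

x ⊛ y = [2, 0, -3]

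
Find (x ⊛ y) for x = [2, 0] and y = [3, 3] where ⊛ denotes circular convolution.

(x ⊛ y)[n] = Σ(m=0 to 1) x[m] · y[(n-m) mod 2]

Computing each output sample:
(x ⊛ y)[0] = 6
(x ⊛ y)[1] = 6

x ⊛ y = [6, 6]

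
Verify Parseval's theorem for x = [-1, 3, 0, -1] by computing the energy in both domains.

Time domain:
Σ|x[n]|² = |-1|² + |3|² + |0|² + |-1|² = 11.0000

Frequency domain:
(1/4)Σ|X[k]|² = (1/4)(|1|² + |-1-4i|² + |-3|² + |-1+4i|²) = (1/4)·44.0000 = 11.0000

Both sides agree, confirming Parseval's theorem.

Σ|x[n]|² = (1/N)Σ|X[k]|² = 11.0000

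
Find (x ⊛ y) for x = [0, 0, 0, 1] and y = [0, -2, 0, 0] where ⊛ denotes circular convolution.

(x ⊛ y)[n] = Σ(m=0 to 3) x[m] · y[(n-m) mod 4]

Computing each output sample:
(x ⊛ y)[0] = -2
(x ⊛ y)[1] = 0
(x ⊛ y)[2] = 0
(x ⊛ y)[3] = 0

x ⊛ y = [-2, 0, 0, 0]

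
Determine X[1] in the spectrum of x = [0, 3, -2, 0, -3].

X[1] = Σ(n=0 to 4) x[n] · ω_5^(1n) where ω_5 = e^(-2πi/5)
= (0)·ω_5^0 + (3)·ω_5^1 + (-2)·ω_5^2 + (0)·ω_5^3 + (-3)·ω_5^4

X[1] = 1.6180-4.5308i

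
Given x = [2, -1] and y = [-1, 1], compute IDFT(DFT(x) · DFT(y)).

(x ⊛ y)[n] = Σ(m=0 to 1) x[m] · y[(n-m) mod 2]

Computing each output sample:
(x ⊛ y)[0] = -3
(x ⊛ y)[1] = 3

x ⊛ y = [-3, 3]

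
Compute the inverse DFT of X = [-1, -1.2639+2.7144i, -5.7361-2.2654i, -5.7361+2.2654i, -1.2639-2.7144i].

x[n] = (1/5) Σ(k=0 to 4) X[k] · e^(2πikn/5)

Computing each x[n]:
x[0] = -3
x[1] = 1
x[2] = -2
x[3] = 1
x[4] = 2

x = [-3, 1, -2, 1, 2]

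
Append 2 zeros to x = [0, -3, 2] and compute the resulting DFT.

Original 3-point DFT: [-1, 0.5000+4.3301i, 0.5000-4.3301i]
Zero-padded 5-point DFT provides frequency interpolation.

DFT_5([x, 0, ...]) = [-1, -2.5451+1.6776i, 3.0451+3.6655i, 3.0451-3.6655i, -2.5451-1.6776i]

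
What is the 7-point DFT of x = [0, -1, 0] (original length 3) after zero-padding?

Original 3-point DFT: [-1, 0.5000+0.8660i, 0.5000-0.8660i]
Zero-padded 7-point DFT provides frequency interpolation.

DFT_7([x, 0, ...]) = [-1, -0.6235+0.7818i, 0.2225+0.9749i, 0.9010+0.4339i, 0.9010-0.4339i, 0.2225-0.9749i, -0.6235-0.7818i]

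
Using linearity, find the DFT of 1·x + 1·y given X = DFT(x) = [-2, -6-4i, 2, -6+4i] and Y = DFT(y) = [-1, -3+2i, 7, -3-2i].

By linearity: DFT(1x + 1y) = 1·DFT(x) + 1·DFT(y)
= 1·[-2, -6-4i, 2, -6+4i] + 1·[-1, -3+2i, 7, -3-2i]

Computing element-wise:
Z[0] = 1·(-2) + 1·(-1) = -3
Z[1] = 1·(-6-4i) + 1·(-3+2i) = -9-2i
Z[2] = 1·(2) + 1·(7) = 9
Z[3] = 1·(-6+4i) + 1·(-3-2i) = -9+2i

DFT(1x + 1y) = 1·X + 1·Y = [-3, -9-2i, 9, -9+2i]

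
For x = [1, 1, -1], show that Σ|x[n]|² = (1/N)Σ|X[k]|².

Time domain:
Σ|x[n]|² = |1|² + |1|² + |-1|² = 3.0000

Frequency domain:
(1/3)Σ|X[k]|² = (1/3)(|1|² + |1.0000-1.7321i|² + |1.0000+1.7321i|²) = (1/3)·9.0000 = 3.0000

Both sides agree, confirming Parseval's theorem.

Σ|x[n]|² = (1/N)Σ|X[k]|² = 3.0000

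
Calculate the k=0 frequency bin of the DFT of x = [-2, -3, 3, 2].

X[0] = Σ(n=0 to 3) x[n] · ω_4^0 = Σ x[n]
= (-2) + (-3) + (3) + (2)

X[0] = 0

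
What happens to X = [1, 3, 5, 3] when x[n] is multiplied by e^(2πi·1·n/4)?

Modulation property: DFT(ω_4^(-1n)·x[n]) = X[(k-1) mod 4], so circularly shift X by 1 positions.

X[k-1] = [3, 1, 3, 5]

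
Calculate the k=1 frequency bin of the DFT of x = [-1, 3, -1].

X[1] = Σ(n=0 to 2) x[n] · ω_3^(1n) where ω_3 = e^(-2πi/3)
= (-1)·ω_3^0 + (3)·ω_3^1 + (-1)·ω_3^2

X[1] = -2.0000-3.4641i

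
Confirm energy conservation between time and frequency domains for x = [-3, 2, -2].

Time domain:
Σ|x[n]|² = |-3|² + |2|² + |-2|² = 17.0000

Frequency domain:
(1/3)Σ|X[k]|² = (1/3)(|-3|² + |-3.0000-3.4641i|² + |-3.0000+3.4641i|²) = (1/3)·51.0000 = 17.0000

Both sides agree, confirming Parseval's theorem.

Σ|x[n]|² = (1/N)Σ|X[k]|² = 17.0000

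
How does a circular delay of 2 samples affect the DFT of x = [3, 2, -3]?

Time shift by 2: X_shifted[k] = ω_3^(2k) · X[k]
Shifted x = [2, -3, 3]

DFT(x[n-2]) = [2, 2.0000+5.1962i, 2.0000-5.1962i]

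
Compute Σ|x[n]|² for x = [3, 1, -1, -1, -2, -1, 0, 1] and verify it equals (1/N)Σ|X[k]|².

Time domain:
Σ|x[n]|² = |3|² + |1|² + |-1|² + |-1|² + |-2|² + |-1|² + |0|² + |1|² = 18.0000

Frequency domain:
(1/8)Σ|X[k]|² = (1/8)(|0|² + |7.8284+1.0000i|² + |2|² + |2.1716-1.0000i|² + |0|² + |2.1716+1.0000i|² + |2|² + |7.8284-1.0000i|²) = (1/8)·144.0000 = 18.0000

Both sides agree, confirming Parseval's theorem.

Σ|x[n]|² = (1/N)Σ|X[k]|² = 18.0000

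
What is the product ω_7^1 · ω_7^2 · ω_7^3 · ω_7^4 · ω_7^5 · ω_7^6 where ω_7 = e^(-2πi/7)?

The primitive 7th roots of unity are ω_7^k for k coprime to 7: k ∈ {1, 2, 3, 4, 5, 6}
Their product equals the constant term of the cyclotomic polynomial Φ_7(x) up to sign.
For n ≥ 3, the product of all primitive nth roots of unity is 1. (For n=1 it is 1; for n=2 it is -1.)

1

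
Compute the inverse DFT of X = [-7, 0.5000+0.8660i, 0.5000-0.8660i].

x[n] = (1/3) Σ(k=0 to 2) X[k] · e^(2πikn/3)

Computing each x[n]:
x[0] = -2
x[1] = -3
x[2] = -2

x = [-2, -3, -2]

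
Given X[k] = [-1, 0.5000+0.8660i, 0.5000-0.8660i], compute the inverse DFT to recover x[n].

x[n] = (1/3) Σ(k=0 to 2) X[k] · e^(2πikn/3)

Computing each x[n]:
x[0] = 0
x[1] = -1
x[2] = 0

x = [0, -1, 0]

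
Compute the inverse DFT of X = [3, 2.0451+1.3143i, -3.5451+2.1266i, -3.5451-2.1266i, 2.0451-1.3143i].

x[n] = (1/5) Σ(k=0 to 4) X[k] · e^(2πikn/5)

Computing each x[n]:
x[0] = 0
x[1] = 1
x[2] = 0
x[3] = -1
x[4] = 3

x = [0, 1, 0, -1, 3]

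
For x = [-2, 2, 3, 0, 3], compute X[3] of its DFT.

X[3] = Σ(n=0 to 4) x[n] · ω_5^(3n) where ω_5 = e^(-2πi/5)
= (-2)·ω_5^0 + (2)·ω_5^3 + (3)·ω_5^6 + (0)·ω_5^9 + (3)·ω_5^12

X[3] = -5.1180-3.4410i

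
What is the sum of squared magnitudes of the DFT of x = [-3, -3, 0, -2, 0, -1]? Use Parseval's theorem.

Parseval: Σ|x[n]|² = (1/N)Σ|X[k]|², so Σ|X[k]|² = N·Σ|x[n]|² = 6·23.0000

Σ|X[k]|² = N·Σ|x[n]|² = 6·23.0000 = 138.0000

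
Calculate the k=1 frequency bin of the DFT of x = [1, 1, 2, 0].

X[1] = Σ(n=0 to 3) x[n] · ω_4^(1n) where ω_4 = e^(-2πi/4)
= (1)·ω_4^0 + (1)·ω_4^1 + (2)·ω_4^2 + (0)·ω_4^3

X[1] = -1-1i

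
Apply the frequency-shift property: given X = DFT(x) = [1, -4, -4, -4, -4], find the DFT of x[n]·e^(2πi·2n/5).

Modulation property: DFT(ω_5^(-2n)·x[n]) = X[(k-2) mod 5], so circularly shift X by 2 positions.

X[k-2] = [-4, -4, 1, -4, -4]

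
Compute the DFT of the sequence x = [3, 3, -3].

X[k] = Σ(n=0 to 2) x[n] · ω_3^(nk)
where ω_3 = e^(-2πi/3)

Computing each X[k]:
X[0] = 3
X[1] = 3.0000-5.1962i
X[2] = 3.0000+5.1962i

X = [3, 3.0000-5.1962i, 3.0000+5.1962i]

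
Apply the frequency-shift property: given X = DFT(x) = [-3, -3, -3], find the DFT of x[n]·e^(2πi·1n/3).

Modulation property: DFT(ω_3^(-1n)·x[n]) = X[(k-1) mod 3], so circularly shift X by 1 positions.

X[k-1] = [-3, -3, -3]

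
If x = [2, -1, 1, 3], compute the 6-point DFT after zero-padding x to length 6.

Original 4-point DFT: [5, 1+4i, 1, 1-4i]
Zero-padded 6-point DFT provides frequency interpolation.

DFT_6([x, 0, ...]) = [5, -2, 5.0000+1.7321i, 1, 5.0000-1.7321i, -2]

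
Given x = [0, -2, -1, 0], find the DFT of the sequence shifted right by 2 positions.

Time shift by 2: X_shifted[k] = ω_4^(2k) · X[k]
Shifted x = [-1, 0, 0, -2]

DFT(x[n-2]) = [-3, -1-2i, 1, -1+2i]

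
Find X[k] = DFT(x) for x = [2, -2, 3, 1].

X[k] = Σ(n=0 to 3) x[n] · ω_4^(nk)
where ω_4 = e^(-2πi/4)

Computing each X[k]:
X[0] = 4
X[1] = -1+3i
X[2] = 6
X[3] = -1-3i

X = [4, -1+3i, 6, -1-3i]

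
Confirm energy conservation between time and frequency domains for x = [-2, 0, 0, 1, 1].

Time domain:
Σ|x[n]|² = |-2|² + |0|² + |0|² + |1|² + |1|² = 6.0000

Frequency domain:
(1/5)Σ|X[k]|² = (1/5)(|0|² + |-2.5000+1.5388i|² + |-2.5000-0.3633i|² + |-2.5000+0.3633i|² + |-2.5000-1.5388i|²) = (1/5)·30.0000 = 6.0000

Both sides agree, confirming Parseval's theorem.

Σ|x[n]|² = (1/N)Σ|X[k]|² = 6.0000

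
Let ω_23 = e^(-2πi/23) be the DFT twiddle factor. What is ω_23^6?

ω_23^6 = e^(-2πi·6/23)
= cos(-2π·6/23) + i·sin(-2π·6/23)
= cos(-12π/23) + i·sin(-12π/23)

ω_23^6 = cos(-12π/23) + i·sin(-12π/23) = -0.0682-0.9977i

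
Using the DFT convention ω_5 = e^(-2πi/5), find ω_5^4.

ω_5^4 = e^(-2πi·4/5)
= cos(-2π·4/5) + i·sin(-2π·4/5)
= cos(-8π/5) + i·sin(-8π/5)

ω_5^4 = cos(-8π/5) + i·sin(-8π/5) = 0.3090+0.9511i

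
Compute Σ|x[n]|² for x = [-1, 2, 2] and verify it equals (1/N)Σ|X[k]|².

Time domain:
Σ|x[n]|² = |-1|² + |2|² + |2|² = 9.0000

Frequency domain:
(1/3)Σ|X[k]|² = (1/3)(|3|² + |-3|² + |-3|²) = (1/3)·27.0000 = 9.0000

Both sides agree, confirming Parseval's theorem.

Σ|x[n]|² = (1/N)Σ|X[k]|² = 9.0000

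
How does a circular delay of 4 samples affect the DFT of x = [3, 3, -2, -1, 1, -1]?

Time shift by 4: X_shifted[k] = ω_6^(4k) · X[k]
Shifted x = [-2, -1, 1, -1, 3, 3]

DFT(x[n-4]) = [3, -2.0000+5.1962i, -6.0000+1.7321i, 1, -6.0000-1.7321i, -2.0000-5.1962i]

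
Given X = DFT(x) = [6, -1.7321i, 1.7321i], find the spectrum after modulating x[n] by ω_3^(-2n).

Modulation property: DFT(ω_3^(-2n)·x[n]) = X[(k-2) mod 3], so circularly shift X by 2 positions.

X[k-2] = [-1.7321i, 1.7321i, 6]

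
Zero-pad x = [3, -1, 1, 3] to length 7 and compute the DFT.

Original 4-point DFT: [6, 2+4i, 2, 2-4i]
Zero-padded 7-point DFT provides frequency interpolation.

DFT_7([x, 0, ...]) = [6, -0.5489-1.4947i, 4.1920+3.7543i, 3.8569-1.7091i, 3.8569+1.7091i, 4.1920-3.7543i, -0.5489+1.4947i]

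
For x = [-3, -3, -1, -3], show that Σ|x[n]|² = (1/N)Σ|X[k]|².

Time domain:
Σ|x[n]|² = |-3|² + |-3|² + |-1|² + |-3|² = 28.0000

Frequency domain:
(1/4)Σ|X[k]|² = (1/4)(|-10|² + |-2|² + |2|² + |-2|²) = (1/4)·112.0000 = 28.0000

Both sides agree, confirming Parseval's theorem.

Σ|x[n]|² = (1/N)Σ|X[k]|² = 28.0000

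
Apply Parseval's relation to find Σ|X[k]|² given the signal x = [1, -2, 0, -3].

Parseval: Σ|x[n]|² = (1/N)Σ|X[k]|², so Σ|X[k]|² = N·Σ|x[n]|² = 4·14.0000

Σ|X[k]|² = N·Σ|x[n]|² = 4·14.0000 = 56.0000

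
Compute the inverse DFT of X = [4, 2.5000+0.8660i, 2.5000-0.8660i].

x[n] = (1/3) Σ(k=0 to 2) X[k] · e^(2πikn/3)

Computing each x[n]:
x[0] = 3
x[1] = 0
x[2] = 1

x = [3, 0, 1]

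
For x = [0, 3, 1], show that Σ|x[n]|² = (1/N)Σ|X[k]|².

Time domain:
Σ|x[n]|² = |0|² + |3|² + |1|² = 10.0000

Frequency domain:
(1/3)Σ|X[k]|² = (1/3)(|4|² + |-2.0000-1.7321i|² + |-2.0000+1.7321i|²) = (1/3)·30.0000 = 10.0000

Both sides agree, confirming Parseval's theorem.

Σ|x[n]|² = (1/N)Σ|X[k]|² = 10.0000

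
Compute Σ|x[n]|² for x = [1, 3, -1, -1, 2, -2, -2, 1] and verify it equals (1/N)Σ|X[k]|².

Time domain:
Σ|x[n]|² = |1|² + |3|² + |-1|² + |-1|² + |2|² + |-2|² + |-2|² + |1|² = 25.0000

Frequency domain:
(1/8)Σ|X[k]|² = (1/8)(|1|² + |3.9497-3.1213i|² + |6-1i|² + |-5.9497-1.1213i|² + |-1|² + |-5.9497+1.1213i|² + |6+1i|² + |3.9497+3.1213i|²) = (1/8)·200.0000 = 25.0000

Both sides agree, confirming Parseval's theorem.

Σ|x[n]|² = (1/N)Σ|X[k]|² = 25.0000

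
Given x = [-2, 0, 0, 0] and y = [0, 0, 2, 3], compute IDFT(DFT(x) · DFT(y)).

(x ⊛ y)[n] = Σ(m=0 to 3) x[m] · y[(n-m) mod 4]

Computing each output sample:
(x ⊛ y)[0] = 0
(x ⊛ y)[1] = 0
(x ⊛ y)[2] = -4
(x ⊛ y)[3] = -6

x ⊛ y = [0, 0, -4, -6]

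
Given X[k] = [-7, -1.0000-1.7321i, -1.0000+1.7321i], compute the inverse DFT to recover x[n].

x[n] = (1/3) Σ(k=0 to 2) X[k] · e^(2πikn/3)

Computing each x[n]:
x[0] = -3
x[1] = -1
x[2] = -3

x = [-3, -1, -3]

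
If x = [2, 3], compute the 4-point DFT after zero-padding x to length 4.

Original 2-point DFT: [5, -1]
Zero-padded 4-point DFT provides frequency interpolation.

DFT_4([x, 0, ...]) = [5, 2-3i, -1, 2+3i]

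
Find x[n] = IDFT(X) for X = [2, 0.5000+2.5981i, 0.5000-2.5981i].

x[n] = (1/3) Σ(k=0 to 2) X[k] · e^(2πikn/3)

Computing each x[n]:
x[0] = 1
x[1] = -1
x[2] = 2

x = [1, -1, 2]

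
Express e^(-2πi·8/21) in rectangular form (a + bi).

ω_21^8 = e^(-2πi·8/21)
= cos(-2π·8/21) + i·sin(-2π·8/21)
= cos(-16π/21) + i·sin(-16π/21)

ω_21^8 = cos(-16π/21) + i·sin(-16π/21) = -0.7331-0.6802i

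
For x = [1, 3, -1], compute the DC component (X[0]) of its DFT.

X[0] = Σ(n=0 to 2) x[n] · ω_3^0 = Σ x[n]
= (1) + (3) + (-1)

X[0] = 3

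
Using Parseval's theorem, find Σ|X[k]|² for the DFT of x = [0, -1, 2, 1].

Parseval: Σ|x[n]|² = (1/N)Σ|X[k]|², so Σ|X[k]|² = N·Σ|x[n]|² = 4·6.0000

Σ|X[k]|² = N·Σ|x[n]|² = 4·6.0000 = 24.0000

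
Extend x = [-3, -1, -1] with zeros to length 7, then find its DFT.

Original 3-point DFT: [-5, -2, -2]
Zero-padded 7-point DFT provides frequency interpolation.

DFT_7([x, 0, ...]) = [-5, -3.4010+1.7568i, -1.8765+0.5410i, -2.7225-0.3479i, -2.7225+0.3479i, -1.8765-0.5410i, -3.4010-1.7568i]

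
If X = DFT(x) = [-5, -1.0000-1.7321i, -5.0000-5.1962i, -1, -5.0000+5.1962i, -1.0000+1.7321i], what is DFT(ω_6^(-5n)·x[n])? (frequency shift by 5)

Modulation property: DFT(ω_6^(-5n)·x[n]) = X[(k-5) mod 6], so circularly shift X by 5 positions.

X[k-5] = [-1.0000-1.7321i, -5.0000-5.1962i, -1, -5.0000+5.1962i, -1.0000+1.7321i, -5]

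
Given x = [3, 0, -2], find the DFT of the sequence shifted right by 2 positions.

Time shift by 2: X_shifted[k] = ω_3^(2k) · X[k]
Shifted x = [0, -2, 3]

DFT(x[n-2]) = [1, -0.5000+4.3301i, -0.5000-4.3301i]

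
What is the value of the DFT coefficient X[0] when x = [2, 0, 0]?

X[0] = Σ(n=0 to 2) x[n] · ω_3^0 = Σ x[n]
= (2) + (0) + (0)

X[0] = 2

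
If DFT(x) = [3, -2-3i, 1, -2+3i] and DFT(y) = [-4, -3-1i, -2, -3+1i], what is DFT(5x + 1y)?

By linearity: DFT(5x + 1y) = 5·DFT(x) + 1·DFT(y)
= 5·[3, -2-3i, 1, -2+3i] + 1·[-4, -3-1i, -2, -3+1i]

Computing element-wise:
Z[0] = 5·(3) + 1·(-4) = 11
Z[1] = 5·(-2-3i) + 1·(-3-1i) = -13-16i
Z[2] = 5·(1) + 1·(-2) = 3
Z[3] = 5·(-2+3i) + 1·(-3+1i) = -13+16i

DFT(5x + 1y) = 5·X + 1·Y = [11, -13-16i, 3, -13+16i]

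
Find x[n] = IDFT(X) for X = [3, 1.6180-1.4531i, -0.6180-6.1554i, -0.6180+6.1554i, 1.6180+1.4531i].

x[n] = (1/5) Σ(k=0 to 4) X[k] · e^(2πikn/5)

Computing each x[n]:
x[0] = 1
x[1] = 3
x[2] = -2
x[3] = 2
x[4] = -1

x = [1, 3, -2, 2, -1]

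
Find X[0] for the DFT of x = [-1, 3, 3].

X[0] = Σ(n=0 to 2) x[n] · ω_3^0 = Σ x[n]
= (-1) + (3) + (3)

X[0] = 5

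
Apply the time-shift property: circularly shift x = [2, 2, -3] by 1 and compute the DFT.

Time shift by 1: X_shifted[k] = ω_3^(1k) · X[k]
Shifted x = [-3, 2, 2]

DFT(x[n-1]) = [1, -5, -5]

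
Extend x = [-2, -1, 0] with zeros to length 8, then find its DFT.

Original 3-point DFT: [-3, -1.5000+0.8660i, -1.5000-0.8660i]
Zero-padded 8-point DFT provides frequency interpolation.

DFT_8([x, 0, ...]) = [-3, -2.7071+0.7071i, -2+1i, -1.2929+0.7071i, -1, -1.2929-0.7071i, -2-1i, -2.7071-0.7071i]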